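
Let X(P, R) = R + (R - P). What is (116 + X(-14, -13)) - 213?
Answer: -109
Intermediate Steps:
X(P, R) = -P + 2*R
(116 + X(-14, -13)) - 213 = (116 + (-1*(-14) + 2*(-13))) - 213 = (116 + (14 - 26)) - 213 = (116 - 12) - 213 = 104 - 213 = -109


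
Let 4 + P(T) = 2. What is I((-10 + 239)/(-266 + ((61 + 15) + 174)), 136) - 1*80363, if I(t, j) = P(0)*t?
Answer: -642675/8 ≈ -80334.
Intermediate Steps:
P(T) = -2 (P(T) = -4 + 2 = -2)
I(t, j) = -2*t
I((-10 + 239)/(-266 + ((61 + 15) + 174)), 136) - 1*80363 = -2*(-10 + 239)/(-266 + ((61 + 15) + 174)) - 1*80363 = -458/(-266 + (76 + 174)) - 80363 = -458/(-266 + 250) - 80363 = -458/(-16) - 80363 = -458*(-1)/16 - 80363 = -2*(-229/16) - 80363 = 229/8 - 80363 = -642675/8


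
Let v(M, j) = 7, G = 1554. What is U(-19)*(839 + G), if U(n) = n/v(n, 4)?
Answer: -45467/7 ≈ -6495.3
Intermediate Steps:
U(n) = n/7
U(-19)*(839 + G) = ((1/7)*(-19))*(839 + 1554) = -19/7*2393 = -45467/7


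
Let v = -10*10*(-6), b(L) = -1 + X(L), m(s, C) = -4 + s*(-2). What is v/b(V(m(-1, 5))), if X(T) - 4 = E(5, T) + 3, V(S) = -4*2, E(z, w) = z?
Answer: 600/11 ≈ 54.545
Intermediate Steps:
m(s, C) = -4 - 2*s
V(S) = -8
X(T) = 12 (X(T) = 4 + (5 + 3) = 4 + 8 = 12)
b(L) = 11 (b(L) = -1 + 12 = 11)
v = 600 (v = -100*(-6) = 600)
v/b(V(m(-1, 5))) = 600/11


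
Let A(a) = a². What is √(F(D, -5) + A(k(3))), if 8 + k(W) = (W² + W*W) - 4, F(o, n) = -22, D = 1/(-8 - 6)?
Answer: √14 ≈ 3.7417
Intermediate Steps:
D = -1/14 (D = 1/(-14) = -1/14 ≈ -0.071429)
k(W) = -12 + 2*W² (k(W) = -8 + ((W² + W*W) - 4) = -8 + ((W² + W²) - 4) = -8 + (2*W² - 4) = -8 + (-4 + 2*W²) = -12 + 2*W²)
√(F(D, -5) + A(k(3))) = √(-22 + (-12 + 2*3²)²) = √(-22 + (-12 + 2*9)²) = √(-22 + (-12 + 18)²) = √(-22 + 6²) = √(-22 + 36) = √14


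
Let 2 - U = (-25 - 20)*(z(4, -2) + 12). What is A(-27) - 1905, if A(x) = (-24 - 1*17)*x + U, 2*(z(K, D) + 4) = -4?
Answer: -526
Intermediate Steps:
z(K, D) = -6 (z(K, D) = -4 + (½)*(-4) = -4 - 2 = -6)
U = 272 (U = 2 - (-25 - 20)*(-6 + 12) = 2 - (-45)*6 = 2 - 1*(-270) = 2 + 270 = 272)
A(x) = 272 - 41*x (A(x) = (-24 - 1*17)*x + 272 = (-24 - 17)*x + 272 = -41*x + 272 = 272 - 41*x)
A(-27) - 1905 = (272 - 41*(-27)) - 1905 = (272 + 1107) - 1905 = 1379 - 1905 = -526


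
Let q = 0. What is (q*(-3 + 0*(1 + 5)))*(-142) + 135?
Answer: 135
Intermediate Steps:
(q*(-3 + 0*(1 + 5)))*(-142) + 135 = (0*(-3 + 0*(1 + 5)))*(-142) + 135 = (0*(-3 + 0*6))*(-142) + 135 = (0*(-3 + 0))*(-142) + 135 = (0*(-3))*(-142) + 135 = 0*(-142) + 135 = 0 + 135 = 135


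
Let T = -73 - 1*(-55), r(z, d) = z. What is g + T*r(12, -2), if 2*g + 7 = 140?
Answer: -299/2 ≈ -149.50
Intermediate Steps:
g = 133/2 (g = -7/2 + (½)*140 = -7/2 + 70 = 133/2 ≈ 66.500)
T = -18 (T = -73 + 55 = -18)
g + T*r(12, -2) = 133/2 - 18*12 = 133/2 - 216 = -299/2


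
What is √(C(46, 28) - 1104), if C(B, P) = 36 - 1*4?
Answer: 4*I*√67 ≈ 32.741*I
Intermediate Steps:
C(B, P) = 32 (C(B, P) = 36 - 4 = 32)
√(C(46, 28) - 1104) = √(32 - 1104) = √(-1072) = 4*I*√67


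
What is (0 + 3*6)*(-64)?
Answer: -1152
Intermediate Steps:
(0 + 3*6)*(-64) = (0 + 18)*(-64) = 18*(-64) = -1152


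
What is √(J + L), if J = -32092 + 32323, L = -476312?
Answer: I*√476081 ≈ 689.99*I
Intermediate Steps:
J = 231
√(J + L) = √(231 - 476312) = √(-476081) = I*√476081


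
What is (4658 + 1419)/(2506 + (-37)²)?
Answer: 6077/3875 ≈ 1.5683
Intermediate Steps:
(4658 + 1419)/(2506 + (-37)²) = 6077/(2506 + 1369) = 6077/3875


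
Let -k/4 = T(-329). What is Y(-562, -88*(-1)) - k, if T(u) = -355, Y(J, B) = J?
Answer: -1982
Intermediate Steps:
k = 1420 (k = -4*(-355) = 1420)
Y(-562, -88*(-1)) - k = -562 - 1*1420 = -562 - 1420 = -1982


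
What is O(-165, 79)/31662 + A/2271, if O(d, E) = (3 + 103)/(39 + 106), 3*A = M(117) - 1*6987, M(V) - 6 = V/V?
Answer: -593414593/579229905 ≈ -1.0245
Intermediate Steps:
M(V) = 7 (M(V) = 6 + V/V = 6 + 1 = 7)
A = -6980/3 (A = (7 - 1*6987)/3 = (7 - 6987)/3 = (⅓)*(-6980) = -6980/3 ≈ -2326.7)
O(d, E) = 106/145
O(-165, 79)/31662 + A/2271 = (106/145)/31662 - 6980/3/2271 = (106/145)*(1/31662) - 6980/3*1/2271 = 53/2295495 - 6980/6813 = -593414593/579229905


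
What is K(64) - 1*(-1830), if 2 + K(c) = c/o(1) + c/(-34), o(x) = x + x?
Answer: 31588/17 ≈ 1858.1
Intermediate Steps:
o(x) = 2*x
K(c) = -2 + 8*c/17 (K(c) = -2 + (c/((2*1)) + c/(-34)) = -2 + (c/2 + c*(-1/34)) = -2 + (c*(½) - c/34) = -2 + (c/2 - c/34) = -2 + 8*c/17)
K(64) - 1*(-1830) = (-2 + (8/17)*64) - 1*(-1830) = (-2 + 512/17) + 1830 = 478/17 + 1830 = 31588/17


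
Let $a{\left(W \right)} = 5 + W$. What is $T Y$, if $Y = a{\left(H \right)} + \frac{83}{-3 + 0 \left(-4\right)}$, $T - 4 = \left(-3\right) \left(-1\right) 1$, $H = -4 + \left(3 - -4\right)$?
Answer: $- \frac{413}{3} \approx -137.67$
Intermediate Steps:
$H = 3$ ($H = -4 + \left(3 + 4\right) = -4 + 7 = 3$)
$T = 7$ ($T = 4 + \left(-3\right) \left(-1\right) 1 = 4 + 3 \cdot 1 = 4 + 3 = 7$)
$Y = - \frac{59}{3}$ ($Y = \left(5 + 3\right) + \frac{83}{-3 + 0 \left(-4\right)} = 8 + \frac{83}{-3 + 0} = 8 + \frac{83}{-3} = 8 + 83 \left(- \frac{1}{3}\right) = 8 - \frac{83}{3} = - \frac{59}{3} \approx -19.667$)
$T Y = 7 \left(- \frac{59}{3}\right) = - \frac{413}{3}$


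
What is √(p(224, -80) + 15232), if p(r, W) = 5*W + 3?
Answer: √14835 ≈ 121.80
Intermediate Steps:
p(r, W) = 3 + 5*W
√(p(224, -80) + 15232) = √((3 + 5*(-80)) + 15232) = √((3 - 400) + 15232) = √(-397 + 15232) = √14835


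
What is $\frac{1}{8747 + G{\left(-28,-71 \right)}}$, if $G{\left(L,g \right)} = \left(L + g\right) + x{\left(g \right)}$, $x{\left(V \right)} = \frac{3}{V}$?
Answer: $\frac{71}{614005} \approx 0.00011563$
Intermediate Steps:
$G{\left(L,g \right)} = L + g + \frac{3}{g}$ ($G{\left(L,g \right)} = \left(L + g\right) + \frac{3}{g} = L + g + \frac{3}{g}$)
$\frac{1}{8747 + G{\left(-28,-71 \right)}} = \frac{1}{8747 - \left(99 + \frac{3}{71}\right)} = \frac{1}{8747 - \frac{7032}{71}} = \frac{1}{\frac{614005}{71}} = \frac{71}{614005}$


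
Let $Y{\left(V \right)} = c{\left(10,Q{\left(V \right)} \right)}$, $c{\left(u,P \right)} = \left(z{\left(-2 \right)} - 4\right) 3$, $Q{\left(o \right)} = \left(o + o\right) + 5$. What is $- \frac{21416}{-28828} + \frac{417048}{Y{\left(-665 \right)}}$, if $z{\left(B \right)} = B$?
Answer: $- \frac{500928094}{21621} \approx -23169.0$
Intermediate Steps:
$Q{\left(o \right)} = 5 + 2 o$ ($Q{\left(o \right)} = 2 o + 5 = 5 + 2 o$)
$c{\left(u,P \right)} = -18$ ($c{\left(u,P \right)} = \left(-2 - 4\right) 3 = \left(-6\right) 3 = -18$)
$Y{\left(V \right)} = -18$
$- \frac{21416}{-28828} + \frac{417048}{Y{\left(-665 \right)}} = - \frac{21416}{-28828} + \frac{417048}{-18} = \left(-21416\right) \left(- \frac{1}{28828}\right) + 417048 \left(- \frac{1}{18}\right) = \frac{5354}{7207} - \frac{69508}{3} = - \frac{500928094}{21621}$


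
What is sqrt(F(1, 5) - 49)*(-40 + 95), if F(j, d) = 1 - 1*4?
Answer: 110*I*sqrt(13) ≈ 396.61*I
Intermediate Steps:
F(j, d) = -3 (F(j, d) = 1 - 4 = -3)
sqrt(F(1, 5) - 49)*(-40 + 95) = sqrt(-3 - 49)*(-40 + 95) = sqrt(-52)*55 = (2*I*sqrt(13))*55 = 110*I*sqrt(13)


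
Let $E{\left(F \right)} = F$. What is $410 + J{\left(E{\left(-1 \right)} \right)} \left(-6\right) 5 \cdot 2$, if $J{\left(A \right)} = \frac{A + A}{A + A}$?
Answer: $350$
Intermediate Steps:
$J{\left(A \right)} = 1$ ($J{\left(A \right)} = \frac{2 A}{2 A} = 2 A \frac{1}{2 A} = 1$)
$410 + J{\left(E{\left(-1 \right)} \right)} \left(-6\right) 5 \cdot 2 = 410 + 1 \left(-6\right) 5 \cdot 2 = 410 + 1 \left(\left(-30\right) 2\right) = 410 + 1 \left(-60\right) = 410 - 60 = 350$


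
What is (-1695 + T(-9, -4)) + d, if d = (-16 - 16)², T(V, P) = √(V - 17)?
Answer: -671 + I*√26 ≈ -671.0 + 5.099*I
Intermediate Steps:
T(V, P) = √(-17 + V)
d = 1024 (d = (-32)² = 1024)
(-1695 + T(-9, -4)) + d = (-1695 + √(-17 - 9)) + 1024 = (-1695 + √(-26)) + 1024 = (-1695 + I*√26) + 1024 = -671 + I*√26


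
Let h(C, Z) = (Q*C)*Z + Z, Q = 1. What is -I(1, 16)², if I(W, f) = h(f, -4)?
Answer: -4624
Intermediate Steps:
h(C, Z) = Z + C*Z (h(C, Z) = (1*C)*Z + Z = C*Z + Z = Z + C*Z)
I(W, f) = -4 - 4*f (I(W, f) = -4*(1 + f) = -4 - 4*f)
-I(1, 16)² = -(-4 - 4*16)² = -(-4 - 64)² = -1*(-68)² = -1*4624 = -4624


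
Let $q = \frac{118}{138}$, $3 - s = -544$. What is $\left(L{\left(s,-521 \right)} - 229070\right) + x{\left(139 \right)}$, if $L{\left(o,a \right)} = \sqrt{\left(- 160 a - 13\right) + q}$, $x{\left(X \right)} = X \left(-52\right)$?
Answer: $-236298 + \frac{\sqrt{396819138}}{69} \approx -2.3601 \cdot 10^{5}$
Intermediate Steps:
$s = 547$ ($s = 3 - -544 = 3 + 544 = 547$)
$x{\left(X \right)} = - 52 X$
$q = \frac{59}{69}$ ($q = 118 \cdot \frac{1}{138} = \frac{59}{69} \approx 0.85507$)
$L{\left(o,a \right)} = \sqrt{- \frac{838}{69} - 160 a}$ ($L{\left(o,a \right)} = \sqrt{\left(- 160 a - 13\right) + \frac{59}{69}} = \sqrt{\left(-13 - 160 a\right) + \frac{59}{69}} = \sqrt{- \frac{838}{69} - 160 a}$)
$\left(L{\left(s,-521 \right)} - 229070\right) + x{\left(139 \right)} = \left(\frac{\sqrt{-57822 - -396876960}}{69} - 229070\right) - 7228 = \left(\frac{\sqrt{-57822 + 396876960}}{69} - 229070\right) - 7228 = \left(\frac{\sqrt{396819138}}{69} - 229070\right) - 7228 = \left(-229070 + \frac{\sqrt{396819138}}{69}\right) - 7228 = -236298 + \frac{\sqrt{396819138}}{69}$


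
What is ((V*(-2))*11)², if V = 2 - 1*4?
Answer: 1936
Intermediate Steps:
V = -2 (V = 2 - 4 = -2)
((V*(-2))*11)² = (-2*(-2)*11)² = (4*11)² = 44² = 1936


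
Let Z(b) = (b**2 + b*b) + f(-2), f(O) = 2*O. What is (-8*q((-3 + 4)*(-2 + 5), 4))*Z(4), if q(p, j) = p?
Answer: -672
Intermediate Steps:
Z(b) = -4 + 2*b**2 (Z(b) = (b**2 + b*b) + 2*(-2) = (b**2 + b**2) - 4 = 2*b**2 - 4 = -4 + 2*b**2)
(-8*q((-3 + 4)*(-2 + 5), 4))*Z(4) = (-8*(-3 + 4)*(-2 + 5))*(-4 + 2*4**2) = (-8*3)*(-4 + 2*16) = (-8*3)*(-4 + 32) = -24*28 = -672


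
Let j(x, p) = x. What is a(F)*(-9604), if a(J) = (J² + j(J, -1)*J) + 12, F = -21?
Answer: -8585976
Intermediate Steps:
a(J) = 12 + 2*J² (a(J) = (J² + J*J) + 12 = (J² + J²) + 12 = 2*J² + 12 = 12 + 2*J²)
a(F)*(-9604) = (12 + 2*(-21)²)*(-9604) = (12 + 2*441)*(-9604) = (12 + 882)*(-9604) = 894*(-9604) = -8585976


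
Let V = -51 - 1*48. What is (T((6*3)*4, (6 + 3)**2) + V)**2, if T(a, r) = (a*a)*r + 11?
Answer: 176245473856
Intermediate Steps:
T(a, r) = 11 + r*a**2 (T(a, r) = a**2*r + 11 = r*a**2 + 11 = 11 + r*a**2)
V = -99 (V = -51 - 48 = -99)
(T((6*3)*4, (6 + 3)**2) + V)**2 = ((11 + (6 + 3)**2*((6*3)*4)**2) - 99)**2 = ((11 + 9**2*(18*4)**2) - 99)**2 = ((11 + 81*72**2) - 99)**2 = ((11 + 81*5184) - 99)**2 = ((11 + 419904) - 99)**2 = (419915 - 99)**2 = 419816**2 = 176245473856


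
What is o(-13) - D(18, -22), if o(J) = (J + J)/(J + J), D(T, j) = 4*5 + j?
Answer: 3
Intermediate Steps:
D(T, j) = 20 + j
o(J) = 1 (o(J) = (2*J)/((2*J)) = (2*J)*(1/(2*J)) = 1)
o(-13) - D(18, -22) = 1 - (20 - 22) = 1 - 1*(-2) = 1 + 2 = 3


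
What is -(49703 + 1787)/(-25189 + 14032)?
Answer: 51490/11157 ≈ 4.6150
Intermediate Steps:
-(49703 + 1787)/(-25189 + 14032) = -51490/(-11157) = -51490*(-1)/11157 = -1*(-51490/11157) = 51490/11157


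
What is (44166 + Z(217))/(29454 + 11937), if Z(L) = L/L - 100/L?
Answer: 3194713/2993949 ≈ 1.0671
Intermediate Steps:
Z(L) = 1 - 100/L
(44166 + Z(217))/(29454 + 11937) = (44166 + (-100 + 217)/217)/(29454 + 11937) = (44166 + (1/217)*117)/41391 = (44166 + 117/217)*(1/41391) = (9584139/217)*(1/41391) = 3194713/2993949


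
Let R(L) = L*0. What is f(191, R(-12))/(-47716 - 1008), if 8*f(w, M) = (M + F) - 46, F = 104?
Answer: -29/194896 ≈ -0.00014880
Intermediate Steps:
R(L) = 0
f(w, M) = 29/4 + M/8 (f(w, M) = ((M + 104) - 46)/8 = ((104 + M) - 46)/8 = (58 + M)/8 = 29/4 + M/8)
f(191, R(-12))/(-47716 - 1008) = (29/4 + (1/8)*0)/(-47716 - 1008) = (29/4 + 0)/(-48724) = (29/4)*(-1/48724) = -29/194896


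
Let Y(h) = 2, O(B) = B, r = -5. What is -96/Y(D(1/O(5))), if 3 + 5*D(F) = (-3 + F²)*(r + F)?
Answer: -48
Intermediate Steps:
D(F) = -⅗ + (-5 + F)*(-3 + F²)/5 (D(F) = -⅗ + ((-3 + F²)*(-5 + F))/5 = -⅗ + ((-5 + F)*(-3 + F²))/5 = -⅗ + (-5 + F)*(-3 + F²)/5)
-96/Y(D(1/O(5))) = -96/2 = -96*½ = -48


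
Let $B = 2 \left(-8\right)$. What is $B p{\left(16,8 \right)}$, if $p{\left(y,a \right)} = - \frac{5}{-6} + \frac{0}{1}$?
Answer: $- \frac{40}{3} \approx -13.333$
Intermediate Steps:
$p{\left(y,a \right)} = \frac{5}{6}$ ($p{\left(y,a \right)} = \left(-5\right) \left(- \frac{1}{6}\right) + 0 \cdot 1 = \frac{5}{6} + 0 = \frac{5}{6}$)
$B = -16$
$B p{\left(16,8 \right)} = \left(-16\right) \frac{5}{6} = - \frac{40}{3}$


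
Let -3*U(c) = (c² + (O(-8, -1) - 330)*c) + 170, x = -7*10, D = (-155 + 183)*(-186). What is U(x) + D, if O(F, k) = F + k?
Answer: -14808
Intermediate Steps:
D = -5208 (D = 28*(-186) = -5208)
x = -70
U(c) = -170/3 + 113*c - c²/3 (U(c) = -((c² + ((-8 - 1) - 330)*c) + 170)/3 = -((c² + (-9 - 330)*c) + 170)/3 = -((c² - 339*c) + 170)/3 = -(170 + c² - 339*c)/3 = -170/3 + 113*c - c²/3)
U(x) + D = (-170/3 + 113*(-70) - ⅓*(-70)²) - 5208 = (-170/3 - 7910 - ⅓*4900) - 5208 = (-170/3 - 7910 - 4900/3) - 5208 = -9600 - 5208 = -14808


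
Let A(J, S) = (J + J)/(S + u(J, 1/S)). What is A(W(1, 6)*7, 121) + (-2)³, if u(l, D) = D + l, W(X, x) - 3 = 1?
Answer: -68732/9015 ≈ -7.6242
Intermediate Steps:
W(X, x) = 4 (W(X, x) = 3 + 1 = 4)
A(J, S) = 2*J/(J + S + 1/S) (A(J, S) = (J + J)/(S + (1/S + J)) = (2*J)/(S + (J + 1/S)) = (2*J)/(J + S + 1/S) = 2*J/(J + S + 1/S))
A(W(1, 6)*7, 121) + (-2)³ = 2*(4*7)*121/(1 + 121² + (4*7)*121) + (-2)³ = 2*28*121/(1 + 14641 + 28*121) - 8 = 2*28*121/(1 + 14641 + 3388) - 8 = 2*28*121/18030 - 8 = 2*28*121*(1/18030) - 8 = 3388/9015 - 8 = -68732/9015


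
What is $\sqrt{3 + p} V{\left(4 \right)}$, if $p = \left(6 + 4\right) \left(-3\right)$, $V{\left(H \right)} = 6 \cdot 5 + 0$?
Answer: $90 i \sqrt{3} \approx 155.88 i$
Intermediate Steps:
$V{\left(H \right)} = 30$ ($V{\left(H \right)} = 30 + 0 = 30$)
$p = -30$ ($p = 10 \left(-3\right) = -30$)
$\sqrt{3 + p} V{\left(4 \right)} = \sqrt{3 - 30} \cdot 30 = \sqrt{-27} \cdot 30 = 3 i \sqrt{3} \cdot 30 = 90 i \sqrt{3}$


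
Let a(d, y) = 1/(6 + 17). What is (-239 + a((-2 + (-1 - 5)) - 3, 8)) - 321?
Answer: -12879/23 ≈ -559.96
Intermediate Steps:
a(d, y) = 1/23
(-239 + a((-2 + (-1 - 5)) - 3, 8)) - 321 = (-239 + 1/23) - 321 = -5496/23 - 321 = -12879/23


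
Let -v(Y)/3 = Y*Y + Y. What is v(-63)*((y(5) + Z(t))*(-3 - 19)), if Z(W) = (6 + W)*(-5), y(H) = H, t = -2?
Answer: -3866940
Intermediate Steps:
v(Y) = -3*Y - 3*Y² (v(Y) = -3*(Y*Y + Y) = -3*(Y² + Y) = -3*(Y + Y²) = -3*Y - 3*Y²)
Z(W) = -30 - 5*W
v(-63)*((y(5) + Z(t))*(-3 - 19)) = (-3*(-63)*(1 - 63))*((5 + (-30 - 5*(-2)))*(-3 - 19)) = (-3*(-63)*(-62))*((5 + (-30 + 10))*(-22)) = -11718*(5 - 20)*(-22) = -(-175770)*(-22) = -11718*330 = -3866940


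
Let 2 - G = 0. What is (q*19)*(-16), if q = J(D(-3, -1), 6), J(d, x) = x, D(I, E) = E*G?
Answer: -1824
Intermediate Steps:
G = 2 (G = 2 - 1*0 = 2 + 0 = 2)
D(I, E) = 2*E (D(I, E) = E*2 = 2*E)
q = 6
(q*19)*(-16) = (6*19)*(-16) = 114*(-16) = -1824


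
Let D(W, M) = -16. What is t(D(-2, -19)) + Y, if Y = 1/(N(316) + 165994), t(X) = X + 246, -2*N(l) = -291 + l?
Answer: 76351492/331963 ≈ 230.00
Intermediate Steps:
N(l) = 291/2 - l/2 (N(l) = -(-291 + l)/2 = 291/2 - l/2)
t(X) = 246 + X
Y = 2/331963 (Y = 1/((291/2 - 1/2*316) + 165994) = 1/((291/2 - 158) + 165994) = 1/(-25/2 + 165994) = 1/(331963/2) = 2/331963 ≈ 6.0248e-6)
t(D(-2, -19)) + Y = (246 - 16) + 2/331963 = 230 + 2/331963 = 76351492/331963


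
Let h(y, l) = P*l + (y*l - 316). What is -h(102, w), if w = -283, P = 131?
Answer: 66255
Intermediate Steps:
h(y, l) = -316 + 131*l + l*y (h(y, l) = 131*l + (y*l - 316) = 131*l + (l*y - 316) = 131*l + (-316 + l*y) = -316 + 131*l + l*y)
-h(102, w) = -(-316 + 131*(-283) - 283*102) = -(-316 - 37073 - 28866) = -1*(-66255) = 66255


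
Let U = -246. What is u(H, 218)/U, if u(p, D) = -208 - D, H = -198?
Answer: 71/41 ≈ 1.7317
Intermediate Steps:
u(H, 218)/U = (-208 - 1*218)/(-246) = (-208 - 218)*(-1/246) = -426*(-1/246) = 71/41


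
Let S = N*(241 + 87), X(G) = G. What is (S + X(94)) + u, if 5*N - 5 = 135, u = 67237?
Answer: 76515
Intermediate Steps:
N = 28 (N = 1 + (1/5)*135 = 1 + 27 = 28)
S = 9184 (S = 28*(241 + 87) = 28*328 = 9184)
(S + X(94)) + u = (9184 + 94) + 67237 = 9278 + 67237 = 76515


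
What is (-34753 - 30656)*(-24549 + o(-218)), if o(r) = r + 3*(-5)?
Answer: 1620965838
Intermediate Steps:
o(r) = -15 + r (o(r) = r - 15 = -15 + r)
(-34753 - 30656)*(-24549 + o(-218)) = (-34753 - 30656)*(-24549 + (-15 - 218)) = -65409*(-24549 - 233) = -65409*(-24782) = 1620965838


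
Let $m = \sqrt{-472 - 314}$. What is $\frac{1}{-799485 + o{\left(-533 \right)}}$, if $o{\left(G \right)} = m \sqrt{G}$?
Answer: $- \frac{266495}{213058615429} + \frac{\sqrt{418938}}{639175846287} \approx -1.2498 \cdot 10^{-6}$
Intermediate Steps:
$m = i \sqrt{786}$ ($m = \sqrt{-786} = i \sqrt{786} \approx 28.036 i$)
$o{\left(G \right)} = i \sqrt{786} \sqrt{G}$
$\frac{1}{-799485 + o{\left(-533 \right)}} = \frac{1}{-799485 + i \sqrt{786} \sqrt{-533}} = \frac{1}{-799485 + i \sqrt{786} i \sqrt{533}} = \frac{1}{-799485 - \sqrt{418938}}$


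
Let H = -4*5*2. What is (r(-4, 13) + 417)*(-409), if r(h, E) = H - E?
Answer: -148876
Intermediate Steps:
H = -40 (H = -20*2 = -40)
r(h, E) = -40 - E
(r(-4, 13) + 417)*(-409) = ((-40 - 1*13) + 417)*(-409) = ((-40 - 13) + 417)*(-409) = (-53 + 417)*(-409) = 364*(-409) = -148876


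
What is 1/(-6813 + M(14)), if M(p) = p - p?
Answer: -1/6813 ≈ -0.00014678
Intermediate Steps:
M(p) = 0
1/(-6813 + M(14)) = 1/(-6813 + 0) = 1/(-6813) = -1/6813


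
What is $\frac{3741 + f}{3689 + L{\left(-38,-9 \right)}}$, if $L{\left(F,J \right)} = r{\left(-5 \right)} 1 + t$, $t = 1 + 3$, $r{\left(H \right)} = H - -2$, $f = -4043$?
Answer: $- \frac{151}{1845} \approx -0.081843$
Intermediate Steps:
$r{\left(H \right)} = 2 + H$ ($r{\left(H \right)} = H + 2 = 2 + H$)
$t = 4$
$L{\left(F,J \right)} = 1$ ($L{\left(F,J \right)} = \left(2 - 5\right) 1 + 4 = \left(-3\right) 1 + 4 = -3 + 4 = 1$)
$\frac{3741 + f}{3689 + L{\left(-38,-9 \right)}} = \frac{3741 - 4043}{3689 + 1} = - \frac{302}{3690} = \left(-302\right) \frac{1}{3690} = - \frac{151}{1845}$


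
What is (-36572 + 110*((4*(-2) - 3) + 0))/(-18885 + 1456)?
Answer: 37782/17429 ≈ 2.1678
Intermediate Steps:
(-36572 + 110*((4*(-2) - 3) + 0))/(-18885 + 1456) = (-36572 + 110*((-8 - 3) + 0))/(-17429) = (-36572 + 110*(-11 + 0))*(-1/17429) = (-36572 + 110*(-11))*(-1/17429) = (-36572 - 1210)*(-1/17429) = -37782*(-1/17429) = 37782/17429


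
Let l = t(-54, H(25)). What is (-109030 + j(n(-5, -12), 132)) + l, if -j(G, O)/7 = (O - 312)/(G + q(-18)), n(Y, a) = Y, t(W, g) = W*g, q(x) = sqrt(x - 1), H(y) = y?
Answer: -1215755/11 - 315*I*sqrt(19)/11 ≈ -1.1052e+5 - 124.82*I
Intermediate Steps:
q(x) = sqrt(-1 + x)
j(G, O) = -7*(-312 + O)/(G + I*sqrt(19)) (j(G, O) = -7*(O - 312)/(G + sqrt(-1 - 18)) = -7*(-312 + O)/(G + sqrt(-19)) = -7*(-312 + O)/(G + I*sqrt(19)))
l = -1350 (l = -54*25 = -1350)
(-109030 + j(n(-5, -12), 132)) + l = (-109030 + 7*(312 - 1*132)/(-5 + I*sqrt(19))) - 1350 = (-109030 + 7*(312 - 132)/(-5 + I*sqrt(19))) - 1350 = (-109030 + 7*180/(-5 + I*sqrt(19))) - 1350 = (-109030 + 1260/(-5 + I*sqrt(19))) - 1350 = -110380 + 1260/(-5 + I*sqrt(19))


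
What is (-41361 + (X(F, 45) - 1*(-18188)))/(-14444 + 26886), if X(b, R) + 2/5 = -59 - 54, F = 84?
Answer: -58216/31105 ≈ -1.8716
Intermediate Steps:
X(b, R) = -567/5 (X(b, R) = -2/5 + (-59 - 54) = -2/5 - 113 = -567/5)
(-41361 + (X(F, 45) - 1*(-18188)))/(-14444 + 26886) = (-41361 + (-567/5 - 1*(-18188)))/(-14444 + 26886) = (-41361 + (-567/5 + 18188))/12442 = (-41361 + 90373/5)*(1/12442) = -116432/5*1/12442 = -58216/31105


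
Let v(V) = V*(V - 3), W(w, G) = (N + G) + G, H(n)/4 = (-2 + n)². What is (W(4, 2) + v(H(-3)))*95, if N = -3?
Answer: 921595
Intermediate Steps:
H(n) = 4*(-2 + n)²
W(w, G) = -3 + 2*G (W(w, G) = (-3 + G) + G = -3 + 2*G)
v(V) = V*(-3 + V)
(W(4, 2) + v(H(-3)))*95 = ((-3 + 2*2) + (4*(-2 - 3)²)*(-3 + 4*(-2 - 3)²))*95 = ((-3 + 4) + (4*(-5)²)*(-3 + 4*(-5)²))*95 = (1 + (4*25)*(-3 + 4*25))*95 = (1 + 100*(-3 + 100))*95 = (1 + 100*97)*95 = (1 + 9700)*95 = 9701*95 = 921595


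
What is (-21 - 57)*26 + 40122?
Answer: 38094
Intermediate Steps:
(-21 - 57)*26 + 40122 = -78*26 + 40122 = -2028 + 40122 = 38094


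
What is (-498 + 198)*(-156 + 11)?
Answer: 43500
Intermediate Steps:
(-498 + 198)*(-156 + 11) = -300*(-145) = 43500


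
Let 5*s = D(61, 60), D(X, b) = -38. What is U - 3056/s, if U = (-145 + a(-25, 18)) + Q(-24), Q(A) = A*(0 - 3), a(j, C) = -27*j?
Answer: 19078/19 ≈ 1004.1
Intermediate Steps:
s = -38/5 (s = (1/5)*(-38) = -38/5 ≈ -7.6000)
Q(A) = -3*A (Q(A) = A*(-3) = -3*A)
U = 602 (U = (-145 - 27*(-25)) - 3*(-24) = (-145 + 675) + 72 = 530 + 72 = 602)
U - 3056/s = 602 - 3056/(-38/5) = 602 - 3056*(-5)/38 = 602 - 1*(-7640/19) = 602 + 7640/19 = 19078/19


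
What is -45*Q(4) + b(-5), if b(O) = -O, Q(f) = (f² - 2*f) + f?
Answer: -535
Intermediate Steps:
Q(f) = f² - f
-45*Q(4) + b(-5) = -180*(-1 + 4) - 1*(-5) = -180*3 + 5 = -45*12 + 5 = -540 + 5 = -535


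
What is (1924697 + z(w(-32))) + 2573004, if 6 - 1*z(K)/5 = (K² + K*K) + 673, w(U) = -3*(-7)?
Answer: 4489956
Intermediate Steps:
w(U) = 21
z(K) = -3335 - 10*K² (z(K) = 30 - 5*((K² + K*K) + 673) = 30 - 5*((K² + K²) + 673) = 30 - 5*(2*K² + 673) = 30 - 5*(673 + 2*K²) = 30 + (-3365 - 10*K²) = -3335 - 10*K²)
(1924697 + z(w(-32))) + 2573004 = (1924697 + (-3335 - 10*21²)) + 2573004 = (1924697 + (-3335 - 10*441)) + 2573004 = (1924697 + (-3335 - 4410)) + 2573004 = (1924697 - 7745) + 2573004 = 1916952 + 2573004 = 4489956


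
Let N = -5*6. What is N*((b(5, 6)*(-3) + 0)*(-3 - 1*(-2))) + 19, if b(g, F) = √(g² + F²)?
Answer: 19 - 90*√61 ≈ -683.92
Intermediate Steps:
b(g, F) = √(F² + g²)
N = -30
N*((b(5, 6)*(-3) + 0)*(-3 - 1*(-2))) + 19 = -30*(√(6² + 5²)*(-3) + 0)*(-3 - 1*(-2)) + 19 = -30*(√(36 + 25)*(-3) + 0)*(-3 + 2) + 19 = -30*(√61*(-3) + 0)*(-1) + 19 = -30*(-3*√61 + 0)*(-1) + 19 = -30*(-3*√61)*(-1) + 19 = -90*√61 + 19 = 19 - 90*√61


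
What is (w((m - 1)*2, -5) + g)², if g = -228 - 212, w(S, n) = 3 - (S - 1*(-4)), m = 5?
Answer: 201601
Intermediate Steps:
w(S, n) = -1 - S (w(S, n) = 3 - (S + 4) = 3 - (4 + S) = 3 + (-4 - S) = -1 - S)
g = -440
(w((m - 1)*2, -5) + g)² = ((-1 - (5 - 1)*2) - 440)² = ((-1 - 4*2) - 440)² = ((-1 - 1*8) - 440)² = ((-1 - 8) - 440)² = (-9 - 440)² = (-449)² = 201601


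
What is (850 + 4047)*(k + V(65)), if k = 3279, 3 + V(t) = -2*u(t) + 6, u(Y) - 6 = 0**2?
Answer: 16013190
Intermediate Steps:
u(Y) = 6 (u(Y) = 6 + 0**2 = 6 + 0 = 6)
V(t) = -9 (V(t) = -3 + (-2*6 + 6) = -3 + (-12 + 6) = -3 - 6 = -9)
(850 + 4047)*(k + V(65)) = (850 + 4047)*(3279 - 9) = 4897*3270 = 16013190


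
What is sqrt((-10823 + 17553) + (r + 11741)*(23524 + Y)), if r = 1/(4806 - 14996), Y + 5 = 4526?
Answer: sqrt(1367658800729158)/2038 ≈ 18146.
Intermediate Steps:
Y = 4521 (Y = -5 + 4526 = 4521)
r = -1/10190 (r = 1/(-10190) = -1/10190 ≈ -9.8135e-5)
sqrt((-10823 + 17553) + (r + 11741)*(23524 + Y)) = sqrt((-10823 + 17553) + (-1/10190 + 11741)*(23524 + 4521)) = sqrt(6730 + (119640789/10190)*28045) = sqrt(6730 + 671065185501/2038) = sqrt(671078901241/2038) = sqrt(1367658800729158)/2038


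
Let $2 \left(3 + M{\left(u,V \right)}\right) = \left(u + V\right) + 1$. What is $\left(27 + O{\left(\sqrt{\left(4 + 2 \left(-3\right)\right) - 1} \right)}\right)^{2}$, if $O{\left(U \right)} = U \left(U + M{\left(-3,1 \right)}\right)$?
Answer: $\frac{2157}{4} - 168 i \sqrt{3} \approx 539.25 - 290.98 i$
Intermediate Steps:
$M{\left(u,V \right)} = - \frac{5}{2} + \frac{V}{2} + \frac{u}{2}$ ($M{\left(u,V \right)} = -3 + \frac{\left(u + V\right) + 1}{2} = -3 + \frac{\left(V + u\right) + 1}{2} = -3 + \frac{1 + V + u}{2} = -3 + \left(\frac{1}{2} + \frac{V}{2} + \frac{u}{2}\right) = - \frac{5}{2} + \frac{V}{2} + \frac{u}{2}$)
$O{\left(U \right)} = U \left(- \frac{7}{2} + U\right)$ ($O{\left(U \right)} = U \left(U + \left(- \frac{5}{2} + \frac{1}{2} \cdot 1 + \frac{1}{2} \left(-3\right)\right)\right) = U \left(U - \frac{7}{2}\right) = U \left(- \frac{7}{2} + U\right)$)
$\left(27 + O{\left(\sqrt{\left(4 + 2 \left(-3\right)\right) - 1} \right)}\right)^{2} = \left(27 + \frac{\sqrt{\left(4 + 2 \left(-3\right)\right) - 1} \left(-7 + 2 \sqrt{\left(4 + 2 \left(-3\right)\right) - 1}\right)}{2}\right)^{2} = \left(27 + \frac{\sqrt{\left(4 - 6\right) - 1} \left(-7 + 2 \sqrt{\left(4 - 6\right) - 1}\right)}{2}\right)^{2} = \left(27 + \frac{\sqrt{-2 - 1} \left(-7 + 2 \sqrt{-2 - 1}\right)}{2}\right)^{2} = \left(27 + \frac{\sqrt{-3} \left(-7 + 2 \sqrt{-3}\right)}{2}\right)^{2} = \left(27 + \frac{i \sqrt{3} \left(-7 + 2 i \sqrt{3}\right)}{2}\right)^{2}$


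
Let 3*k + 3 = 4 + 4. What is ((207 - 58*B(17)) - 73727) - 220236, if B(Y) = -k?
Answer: -880978/3 ≈ -2.9366e+5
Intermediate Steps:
k = 5/3 (k = -1 + (4 + 4)/3 = -1 + (1/3)*8 = -1 + 8/3 = 5/3 ≈ 1.6667)
B(Y) = -5/3 (B(Y) = -1*5/3 = -5/3)
((207 - 58*B(17)) - 73727) - 220236 = ((207 - 58*(-5/3)) - 73727) - 220236 = ((207 + 290/3) - 73727) - 220236 = (911/3 - 73727) - 220236 = -220270/3 - 220236 = -880978/3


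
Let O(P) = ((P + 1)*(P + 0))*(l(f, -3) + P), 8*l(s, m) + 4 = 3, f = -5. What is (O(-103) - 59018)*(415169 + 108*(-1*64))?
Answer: -1865651613829/4 ≈ -4.6641e+11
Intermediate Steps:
l(s, m) = -1/8 (l(s, m) = -1/2 + (1/8)*3 = -1/2 + 3/8 = -1/8)
O(P) = P*(1 + P)*(-1/8 + P) (O(P) = ((P + 1)*(P + 0))*(-1/8 + P) = ((1 + P)*P)*(-1/8 + P) = (P*(1 + P))*(-1/8 + P) = P*(1 + P)*(-1/8 + P))
(O(-103) - 59018)*(415169 + 108*(-1*64)) = ((1/8)*(-103)*(-1 + 7*(-103) + 8*(-103)**2) - 59018)*(415169 + 108*(-1*64)) = ((1/8)*(-103)*(-1 - 721 + 8*10609) - 59018)*(415169 + 108*(-64)) = ((1/8)*(-103)*(-1 - 721 + 84872) - 59018)*(415169 - 6912) = ((1/8)*(-103)*84150 - 59018)*408257 = (-4333725/4 - 59018)*408257 = -4569797/4*408257 = -1865651613829/4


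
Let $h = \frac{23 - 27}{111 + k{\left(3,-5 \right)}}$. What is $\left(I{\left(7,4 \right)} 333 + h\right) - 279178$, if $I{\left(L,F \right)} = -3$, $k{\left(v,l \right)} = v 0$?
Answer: $- \frac{31099651}{111} \approx -2.8018 \cdot 10^{5}$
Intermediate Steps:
$k{\left(v,l \right)} = 0$
$h = - \frac{4}{111}$ ($h = \frac{23 - 27}{111 + 0} = - \frac{4}{111} \approx -0.036036$)
$\left(I{\left(7,4 \right)} 333 + h\right) - 279178 = \left(\left(-3\right) 333 - \frac{4}{111}\right) - 279178 = \left(-999 - \frac{4}{111}\right) - 279178 = - \frac{110893}{111} - 279178 = - \frac{31099651}{111}$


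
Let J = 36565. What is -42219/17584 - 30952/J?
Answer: -2087997703/642958960 ≈ -3.2475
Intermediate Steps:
-42219/17584 - 30952/J = -42219/17584 - 30952/36565 = -2087997703/642958960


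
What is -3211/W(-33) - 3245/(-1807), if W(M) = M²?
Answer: -2268472/1967823 ≈ -1.1528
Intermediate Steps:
-3211/W(-33) - 3245/(-1807) = -3211/((-33)²) - 3245/(-1807) = -3211/1089 - 3245*(-1/1807) = -3211*1/1089 + 3245/1807 = -3211/1089 + 3245/1807 = -2268472/1967823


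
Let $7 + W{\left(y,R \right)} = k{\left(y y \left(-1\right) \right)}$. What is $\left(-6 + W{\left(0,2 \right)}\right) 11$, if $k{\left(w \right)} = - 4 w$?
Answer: $-143$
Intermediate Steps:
$W{\left(y,R \right)} = -7 + 4 y^{2}$ ($W{\left(y,R \right)} = -7 - 4 y y \left(-1\right) = -7 - 4 y^{2} \left(-1\right) = -7 - 4 \left(- y^{2}\right) = -7 + 4 y^{2}$)
$\left(-6 + W{\left(0,2 \right)}\right) 11 = \left(-6 - \left(7 - 4 \cdot 0^{2}\right)\right) 11 = \left(-6 + \left(-7 + 4 \cdot 0\right)\right) 11 = \left(-6 + \left(-7 + 0\right)\right) 11 = \left(-6 - 7\right) 11 = \left(-13\right) 11 = -143$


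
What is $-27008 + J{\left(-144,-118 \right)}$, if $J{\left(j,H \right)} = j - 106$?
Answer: $-27258$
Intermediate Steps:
$J{\left(j,H \right)} = -106 + j$
$-27008 + J{\left(-144,-118 \right)} = -27008 - 250 = -27258$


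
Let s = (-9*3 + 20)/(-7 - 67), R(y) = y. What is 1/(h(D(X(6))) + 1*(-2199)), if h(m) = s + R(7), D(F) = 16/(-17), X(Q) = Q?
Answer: -74/162201 ≈ -0.00045622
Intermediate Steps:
s = 7/74 (s = (-27 + 20)/(-74) = -7*(-1/74) = 7/74 ≈ 0.094595)
D(F) = -16/17 (D(F) = 16*(-1/17) = -16/17)
h(m) = 525/74 (h(m) = 7/74 + 7 = 525/74)
1/(h(D(X(6))) + 1*(-2199)) = 1/(525/74 + 1*(-2199)) = 1/(525/74 - 2199) = 1/(-162201/74) = -74/162201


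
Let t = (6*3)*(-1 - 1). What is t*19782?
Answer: -712152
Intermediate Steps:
t = -36 (t = 18*(-2) = -36)
t*19782 = -36*19782 = -712152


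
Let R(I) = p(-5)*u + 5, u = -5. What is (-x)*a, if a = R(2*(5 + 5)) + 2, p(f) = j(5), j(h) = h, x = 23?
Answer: 414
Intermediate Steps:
p(f) = 5
R(I) = -20 (R(I) = 5*(-5) + 5 = -25 + 5 = -20)
a = -18 (a = -20 + 2 = -18)
(-x)*a = -1*23*(-18) = -23*(-18) = 414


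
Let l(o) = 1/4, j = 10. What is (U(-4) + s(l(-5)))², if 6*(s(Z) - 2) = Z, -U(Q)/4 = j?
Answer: 829921/576 ≈ 1440.8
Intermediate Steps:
l(o) = ¼ (l(o) = 1*(¼) = ¼)
U(Q) = -40 (U(Q) = -4*10 = -40)
s(Z) = 2 + Z/6
(U(-4) + s(l(-5)))² = (-40 + (2 + (⅙)*(¼)))² = (-40 + (2 + 1/24))² = (-40 + 49/24)² = (-911/24)² = 829921/576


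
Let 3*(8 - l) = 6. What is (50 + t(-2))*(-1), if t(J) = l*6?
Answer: -86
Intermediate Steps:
l = 6 (l = 8 - ⅓*6 = 8 - 2 = 6)
t(J) = 36 (t(J) = 6*6 = 36)
(50 + t(-2))*(-1) = (50 + 36)*(-1) = 86*(-1) = -86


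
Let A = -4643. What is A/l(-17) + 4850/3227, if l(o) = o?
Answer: 15065411/54859 ≈ 274.62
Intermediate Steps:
A/l(-17) + 4850/3227 = -4643/(-17) + 4850/3227 = -4643*(-1/17) + 4850*(1/3227) = 4643/17 + 4850/3227 = 15065411/54859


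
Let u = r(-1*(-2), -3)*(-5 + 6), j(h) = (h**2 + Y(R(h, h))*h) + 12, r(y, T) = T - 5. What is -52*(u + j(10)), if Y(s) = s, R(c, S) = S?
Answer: -10608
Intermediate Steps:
r(y, T) = -5 + T
j(h) = 12 + 2*h**2 (j(h) = (h**2 + h*h) + 12 = (h**2 + h**2) + 12 = 2*h**2 + 12 = 12 + 2*h**2)
u = -8 (u = (-5 - 3)*(-5 + 6) = -8*1 = -8)
-52*(u + j(10)) = -52*(-8 + (12 + 2*10**2)) = -52*(-8 + (12 + 2*100)) = -52*(-8 + (12 + 200)) = -52*(-8 + 212) = -52*204 = -10608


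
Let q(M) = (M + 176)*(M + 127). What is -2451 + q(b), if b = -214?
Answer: 855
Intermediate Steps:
q(M) = (127 + M)*(176 + M) (q(M) = (176 + M)*(127 + M) = (127 + M)*(176 + M))
-2451 + q(b) = -2451 + (22352 + (-214)² + 303*(-214)) = -2451 + (22352 + 45796 - 64842) = -2451 + 3306 = 855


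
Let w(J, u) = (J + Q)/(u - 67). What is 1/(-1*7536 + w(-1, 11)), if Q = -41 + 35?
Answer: -8/60287 ≈ -0.00013270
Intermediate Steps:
Q = -6
w(J, u) = (-6 + J)/(-67 + u) (w(J, u) = (J - 6)/(u - 67) = (-6 + J)/(-67 + u))
1/(-1*7536 + w(-1, 11)) = 1/(-1*7536 + (-6 - 1)/(-67 + 11)) = 1/(-7536 - 7/(-56)) = 1/(-7536 - 1/56*(-7)) = 1/(-7536 + ⅛) = 1/(-60287/8) = -8/60287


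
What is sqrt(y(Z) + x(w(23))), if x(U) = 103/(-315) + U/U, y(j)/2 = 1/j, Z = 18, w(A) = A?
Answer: sqrt(8645)/105 ≈ 0.88551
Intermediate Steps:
y(j) = 2/j
x(U) = 212/315 (x(U) = 103*(-1/315) + 1 = -103/315 + 1 = 212/315)
sqrt(y(Z) + x(w(23))) = sqrt(2/18 + 212/315) = sqrt(2*(1/18) + 212/315) = sqrt(1/9 + 212/315) = sqrt(247/315) = sqrt(8645)/105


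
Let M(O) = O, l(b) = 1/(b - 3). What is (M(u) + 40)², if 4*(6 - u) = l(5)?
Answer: 134689/64 ≈ 2104.5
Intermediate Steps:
l(b) = 1/(-3 + b)
u = 47/8 (u = 6 - 1/(4*(-3 + 5)) = 6 - ¼/2 = 6 - ¼*½ = 6 - ⅛ = 47/8 ≈ 5.8750)
(M(u) + 40)² = (47/8 + 40)² = (367/8)² = 134689/64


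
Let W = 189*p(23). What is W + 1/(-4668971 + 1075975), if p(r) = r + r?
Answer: 31237507223/3592996 ≈ 8694.0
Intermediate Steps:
p(r) = 2*r
W = 8694 (W = 189*(2*23) = 189*46 = 8694)
W + 1/(-4668971 + 1075975) = 8694 + 1/(-4668971 + 1075975) = 8694 + 1/(-3592996) = 8694 - 1/3592996 = 31237507223/3592996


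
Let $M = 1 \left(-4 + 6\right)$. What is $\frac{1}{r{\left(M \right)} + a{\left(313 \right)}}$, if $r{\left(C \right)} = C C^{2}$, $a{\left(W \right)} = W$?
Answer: $\frac{1}{321} \approx 0.0031153$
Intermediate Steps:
$M = 2$ ($M = 1 \cdot 2 = 2$)
$r{\left(C \right)} = C^{3}$
$\frac{1}{r{\left(M \right)} + a{\left(313 \right)}} = \frac{1}{2^{3} + 313} = \frac{1}{8 + 313} = \frac{1}{321}$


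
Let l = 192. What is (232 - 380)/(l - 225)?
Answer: 148/33 ≈ 4.4848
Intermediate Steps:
(232 - 380)/(l - 225) = (232 - 380)/(192 - 225) = -148/(-33) = -148*(-1/33) = 148/33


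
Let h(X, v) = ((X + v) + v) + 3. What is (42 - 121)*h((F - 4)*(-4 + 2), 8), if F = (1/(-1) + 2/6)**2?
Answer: -18565/9 ≈ -2062.8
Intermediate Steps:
F = 4/9 (F = (1*(-1) + 2*(1/6))**2 = (-1 + 1/3)**2 = (-2/3)**2 = 4/9 ≈ 0.44444)
h(X, v) = 3 + X + 2*v (h(X, v) = (X + 2*v) + 3 = 3 + X + 2*v)
(42 - 121)*h((F - 4)*(-4 + 2), 8) = (42 - 121)*(3 + (4/9 - 4)*(-4 + 2) + 2*8) = -79*(3 - 32/9*(-2) + 16) = -79*(3 + 64/9 + 16) = -79*235/9 = -18565/9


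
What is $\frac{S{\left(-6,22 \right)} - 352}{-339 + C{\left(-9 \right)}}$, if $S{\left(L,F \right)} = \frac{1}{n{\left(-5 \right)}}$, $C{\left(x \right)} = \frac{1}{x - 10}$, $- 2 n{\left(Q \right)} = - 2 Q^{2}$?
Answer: $\frac{167181}{161050} \approx 1.0381$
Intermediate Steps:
$n{\left(Q \right)} = Q^{2}$ ($n{\left(Q \right)} = - \frac{\left(-2\right) Q^{2}}{2} = Q^{2}$)
$C{\left(x \right)} = \frac{1}{-10 + x}$
$S{\left(L,F \right)} = \frac{1}{25}$ ($S{\left(L,F \right)} = \frac{1}{\left(-5\right)^{2}} = \frac{1}{25}$)
$\frac{S{\left(-6,22 \right)} - 352}{-339 + C{\left(-9 \right)}} = \frac{\frac{1}{25} - 352}{-339 + \frac{1}{-10 - 9}} = - \frac{8799}{25 \left(-339 + \frac{1}{-19}\right)} = - \frac{8799}{25 \left(-339 - \frac{1}{19}\right)} = - \frac{8799}{25 \left(- \frac{6442}{19}\right)} = \left(- \frac{8799}{25}\right) \left(- \frac{19}{6442}\right) = \frac{167181}{161050}$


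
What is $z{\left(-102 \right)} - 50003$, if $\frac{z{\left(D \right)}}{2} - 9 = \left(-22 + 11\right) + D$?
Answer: $-50211$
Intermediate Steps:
$z{\left(D \right)} = -4 + 2 D$ ($z{\left(D \right)} = 18 + 2 \left(\left(-22 + 11\right) + D\right) = 18 + 2 \left(-11 + D\right) = 18 + \left(-22 + 2 D\right) = -4 + 2 D$)
$z{\left(-102 \right)} - 50003 = \left(-4 + 2 \left(-102\right)\right) - 50003 = \left(-4 - 204\right) - 50003 = -208 - 50003 = -50211$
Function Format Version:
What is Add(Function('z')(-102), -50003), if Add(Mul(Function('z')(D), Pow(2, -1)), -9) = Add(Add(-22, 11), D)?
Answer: -50211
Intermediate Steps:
Function('z')(D) = Add(-4, Mul(2, D)) (Function('z')(D) = Add(18, Mul(2, Add(Add(-22, 11), D))) = Add(18, Mul(2, Add(-11, D))) = Add(18, Add(-22, Mul(2, D))) = Add(-4, Mul(2, D)))
Add(Function('z')(-102), -50003) = Add(Add(-4, Mul(2, -102)), -50003) = Add(Add(-4, -204), -50003) = Add(-208, -50003) = -50211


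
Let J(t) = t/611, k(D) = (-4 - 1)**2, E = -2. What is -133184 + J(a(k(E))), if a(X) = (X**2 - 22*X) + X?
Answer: -81375324/611 ≈ -1.3318e+5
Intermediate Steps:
k(D) = 25 (k(D) = (-5)**2 = 25)
a(X) = X**2 - 21*X
J(t) = t/611 (J(t) = t*(1/611) = t/611)
-133184 + J(a(k(E))) = -133184 + (25*(-21 + 25))/611 = -133184 + (25*4)/611 = -133184 + (1/611)*100 = -133184 + 100/611 = -81375324/611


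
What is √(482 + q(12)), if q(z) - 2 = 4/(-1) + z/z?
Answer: √481 ≈ 21.932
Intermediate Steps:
q(z) = -1 (q(z) = 2 + (4/(-1) + z/z) = 2 + (4*(-1) + 1) = 2 + (-4 + 1) = 2 - 3 = -1)
√(482 + q(12)) = √(482 - 1) = √481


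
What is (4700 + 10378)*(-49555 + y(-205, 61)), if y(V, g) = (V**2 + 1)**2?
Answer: 26629785354438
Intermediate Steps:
y(V, g) = (1 + V**2)**2
(4700 + 10378)*(-49555 + y(-205, 61)) = (4700 + 10378)*(-49555 + (1 + (-205)**2)**2) = 15078*(-49555 + (1 + 42025)**2) = 15078*(-49555 + 42026**2) = 15078*(-49555 + 1766184676) = 15078*1766135121 = 26629785354438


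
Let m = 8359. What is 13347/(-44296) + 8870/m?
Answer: 281337947/370270264 ≈ 0.75982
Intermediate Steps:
13347/(-44296) + 8870/m = 13347/(-44296) + 8870/8359 = 13347*(-1/44296) + 8870*(1/8359) = -13347/44296 + 8870/8359 = 281337947/370270264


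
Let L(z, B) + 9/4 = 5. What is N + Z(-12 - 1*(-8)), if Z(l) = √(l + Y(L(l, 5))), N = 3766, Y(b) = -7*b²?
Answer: 3766 + I*√911/4 ≈ 3766.0 + 7.5457*I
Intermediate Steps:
L(z, B) = 11/4 (L(z, B) = -9/4 + 5 = 11/4)
Z(l) = √(-847/16 + l) (Z(l) = √(l - 7*(11/4)²) = √(l - 7*121/16) = √(l - 847/16) = √(-847/16 + l))
N + Z(-12 - 1*(-8)) = 3766 + √(-847 + 16*(-12 - 1*(-8)))/4 = 3766 + √(-847 + 16*(-12 + 8))/4 = 3766 + √(-847 + 16*(-4))/4 = 3766 + √(-847 - 64)/4 = 3766 + √(-911)/4 = 3766 + (I*√911)/4 = 3766 + I*√911/4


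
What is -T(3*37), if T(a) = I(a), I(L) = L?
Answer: -111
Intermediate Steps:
T(a) = a
-T(3*37) = -3*37 = -1*111 = -111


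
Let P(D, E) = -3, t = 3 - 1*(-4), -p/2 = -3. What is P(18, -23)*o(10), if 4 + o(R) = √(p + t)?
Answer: 12 - 3*√13 ≈ 1.1833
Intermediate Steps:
p = 6 (p = -2*(-3) = 6)
t = 7 (t = 3 + 4 = 7)
o(R) = -4 + √13 (o(R) = -4 + √(6 + 7) = -4 + √13)
P(18, -23)*o(10) = -3*(-4 + √13) = 12 - 3*√13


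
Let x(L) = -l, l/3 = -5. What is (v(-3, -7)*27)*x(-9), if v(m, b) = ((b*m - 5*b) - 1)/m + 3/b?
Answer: -53190/7 ≈ -7598.6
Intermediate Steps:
l = -15 (l = 3*(-5) = -15)
v(m, b) = 3/b + (-1 - 5*b + b*m)/m (v(m, b) = ((-5*b + b*m) - 1)/m + 3/b = (-1 - 5*b + b*m)/m + 3/b = 3/b + (-1 - 5*b + b*m)/m)
x(L) = 15 (x(L) = -1*(-15) = 15)
(v(-3, -7)*27)*x(-9) = ((-7 - 1/(-3) + 3/(-7) - 5*(-7)/(-3))*27)*15 = ((-7 - 1*(-⅓) + 3*(-⅐) - 5*(-7)*(-⅓))*27)*15 = ((-7 + ⅓ - 3/7 - 35/3)*27)*15 = -394/21*27*15 = -3546/7*15 = -53190/7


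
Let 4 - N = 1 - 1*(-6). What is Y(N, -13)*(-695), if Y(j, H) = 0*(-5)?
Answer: 0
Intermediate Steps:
N = -3 (N = 4 - (1 - 1*(-6)) = 4 - (1 + 6) = 4 - 1*7 = 4 - 7 = -3)
Y(j, H) = 0
Y(N, -13)*(-695) = 0*(-695) = 0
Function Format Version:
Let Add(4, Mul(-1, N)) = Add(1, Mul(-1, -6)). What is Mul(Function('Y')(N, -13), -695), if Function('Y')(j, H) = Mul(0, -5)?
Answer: 0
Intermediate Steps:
N = -3 (N = Add(4, Mul(-1, Add(1, Mul(-1, -6)))) = Add(4, Mul(-1, Add(1, 6))) = Add(4, Mul(-1, 7)) = Add(4, -7) = -3)
Function('Y')(j, H) = 0
Mul(Function('Y')(N, -13), -695) = Mul(0, -695) = 0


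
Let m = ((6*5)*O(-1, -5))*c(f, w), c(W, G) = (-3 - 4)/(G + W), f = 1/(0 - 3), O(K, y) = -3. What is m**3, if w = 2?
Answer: 54010152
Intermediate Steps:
f = -1/3 (f = 1/(-3) = -1/3 ≈ -0.33333)
c(W, G) = -7/(G + W)
m = 378 (m = ((6*5)*(-3))*(-7/(2 - 1/3)) = (30*(-3))*(-7/5/3) = -(-630)*3/5 = -90*(-21/5) = 378)
m**3 = 378**3 = 54010152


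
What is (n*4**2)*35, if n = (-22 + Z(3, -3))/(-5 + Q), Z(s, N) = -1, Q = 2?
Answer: 12880/3 ≈ 4293.3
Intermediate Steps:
n = 23/3 (n = (-22 - 1)/(-5 + 2) = -23/(-3) = -23*(-1/3) = 23/3 ≈ 7.6667)
(n*4**2)*35 = ((23/3)*4**2)*35 = ((23/3)*16)*35 = (368/3)*35 = 12880/3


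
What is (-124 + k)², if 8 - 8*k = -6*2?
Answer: 59049/4 ≈ 14762.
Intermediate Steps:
k = 5/2 (k = 1 - (-3)*2/4 = 1 - ⅛*(-12) = 1 + 3/2 = 5/2 ≈ 2.5000)
(-124 + k)² = (-124 + 5/2)² = (-243/2)² = 59049/4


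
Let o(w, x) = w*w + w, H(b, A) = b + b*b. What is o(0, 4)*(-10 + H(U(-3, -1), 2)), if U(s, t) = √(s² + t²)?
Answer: 0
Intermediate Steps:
H(b, A) = b + b²
o(w, x) = w + w² (o(w, x) = w² + w = w + w²)
o(0, 4)*(-10 + H(U(-3, -1), 2)) = (0*(1 + 0))*(-10 + √((-3)² + (-1)²)*(1 + √((-3)² + (-1)²))) = (0*1)*(-10 + √(9 + 1)*(1 + √(9 + 1))) = 0*(-10 + √10*(1 + √10)) = 0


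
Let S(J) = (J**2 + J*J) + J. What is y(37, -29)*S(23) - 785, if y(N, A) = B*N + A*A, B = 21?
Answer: 1748273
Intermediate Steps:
y(N, A) = A**2 + 21*N (y(N, A) = 21*N + A*A = 21*N + A**2 = A**2 + 21*N)
S(J) = J + 2*J**2 (S(J) = (J**2 + J**2) + J = 2*J**2 + J = J + 2*J**2)
y(37, -29)*S(23) - 785 = ((-29)**2 + 21*37)*(23*(1 + 2*23)) - 785 = (841 + 777)*(23*(1 + 46)) - 785 = 1618*(23*47) - 785 = 1618*1081 - 785 = 1749058 - 785 = 1748273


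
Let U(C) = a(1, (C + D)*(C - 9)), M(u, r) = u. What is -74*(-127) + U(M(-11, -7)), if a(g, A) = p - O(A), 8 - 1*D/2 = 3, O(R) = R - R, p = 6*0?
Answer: 9398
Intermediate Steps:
p = 0
O(R) = 0
D = 10 (D = 16 - 2*3 = 16 - 6 = 10)
a(g, A) = 0 (a(g, A) = 0 - 1*0 = 0 + 0 = 0)
U(C) = 0
-74*(-127) + U(M(-11, -7)) = -74*(-127) + 0 = 9398 + 0 = 9398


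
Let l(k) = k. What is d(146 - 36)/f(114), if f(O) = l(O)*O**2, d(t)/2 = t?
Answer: 55/370386 ≈ 0.00014849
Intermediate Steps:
d(t) = 2*t
f(O) = O**3 (f(O) = O*O**2 = O**3)
d(146 - 36)/f(114) = (2*(146 - 36))/(114**3) = (2*110)/1481544 = 220*(1/1481544) = 55/370386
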